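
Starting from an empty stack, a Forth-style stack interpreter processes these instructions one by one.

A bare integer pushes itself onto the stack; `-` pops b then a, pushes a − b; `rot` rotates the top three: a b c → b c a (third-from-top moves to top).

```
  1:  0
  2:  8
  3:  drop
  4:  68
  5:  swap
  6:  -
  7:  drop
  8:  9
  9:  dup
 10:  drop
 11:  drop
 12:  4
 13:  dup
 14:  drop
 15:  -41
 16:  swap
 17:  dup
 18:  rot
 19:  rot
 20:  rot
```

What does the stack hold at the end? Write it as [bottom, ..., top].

[-41, 4, 4]

0    → [0]
8    → [0, 8]
drop → [0]
68   → [0, 68]
swap → [68, 0]
-    → [68]
drop → []
9    → [9]
dup  → [9, 9]
drop → [9]
drop → []
4    → [4]
dup  → [4, 4]
drop → [4]
-41  → [4, -41]
swap → [-41, 4]
dup  → [-41, 4, 4]
rot  → [4, 4, -41]
rot  → [4, -41, 4]
rot  → [-41, 4, 4]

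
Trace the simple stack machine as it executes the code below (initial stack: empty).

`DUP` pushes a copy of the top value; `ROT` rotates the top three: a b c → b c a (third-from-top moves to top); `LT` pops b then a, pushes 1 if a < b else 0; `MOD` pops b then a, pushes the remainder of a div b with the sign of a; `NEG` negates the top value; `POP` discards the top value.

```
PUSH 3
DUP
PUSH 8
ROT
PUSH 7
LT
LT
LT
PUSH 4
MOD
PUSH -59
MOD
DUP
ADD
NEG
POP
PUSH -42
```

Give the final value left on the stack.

PUSH 3   → 3
DUP      → 3 3
PUSH 8   → 3 3 8
ROT      → 3 8 3
PUSH 7   → 3 8 3 7
LT       → 3 8 1
LT       → 3 0
LT       → 0
PUSH 4   → 0 4
MOD      → 0
PUSH -59 → 0 -59
MOD      → 0
DUP      → 0 0
ADD      → 0
NEG      → 0
POP      → (empty)
PUSH -42 → -42

-42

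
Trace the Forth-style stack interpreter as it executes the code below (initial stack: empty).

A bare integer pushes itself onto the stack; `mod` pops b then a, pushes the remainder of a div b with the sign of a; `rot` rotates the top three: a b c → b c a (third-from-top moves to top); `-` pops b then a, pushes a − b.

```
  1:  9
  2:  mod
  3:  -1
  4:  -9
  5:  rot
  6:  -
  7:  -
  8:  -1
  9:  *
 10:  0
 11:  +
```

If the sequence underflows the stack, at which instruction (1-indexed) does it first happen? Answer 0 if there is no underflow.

2

9 : [9]
mod  — needs 2 operands, stack has 1 → underflow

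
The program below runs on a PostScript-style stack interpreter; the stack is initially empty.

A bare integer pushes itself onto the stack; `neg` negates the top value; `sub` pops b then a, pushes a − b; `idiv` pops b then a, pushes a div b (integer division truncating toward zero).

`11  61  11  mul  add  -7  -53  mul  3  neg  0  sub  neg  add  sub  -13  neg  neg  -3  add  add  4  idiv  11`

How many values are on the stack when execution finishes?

11   → [11]
61   → [11, 61]
11   → [11, 61, 11]
mul  → [11, 671]
add  → [682]
-7   → [682, -7]
-53  → [682, -7, -53]
mul  → [682, 371]
3    → [682, 371, 3]
neg  → [682, 371, -3]
0    → [682, 371, -3, 0]
sub  → [682, 371, -3]
neg  → [682, 371, 3]
add  → [682, 374]
sub  → [308]
-13  → [308, -13]
neg  → [308, 13]
neg  → [308, -13]
-3   → [308, -13, -3]
add  → [308, -16]
add  → [292]
4    → [292, 4]
idiv → [73]
11   → [73, 11]

2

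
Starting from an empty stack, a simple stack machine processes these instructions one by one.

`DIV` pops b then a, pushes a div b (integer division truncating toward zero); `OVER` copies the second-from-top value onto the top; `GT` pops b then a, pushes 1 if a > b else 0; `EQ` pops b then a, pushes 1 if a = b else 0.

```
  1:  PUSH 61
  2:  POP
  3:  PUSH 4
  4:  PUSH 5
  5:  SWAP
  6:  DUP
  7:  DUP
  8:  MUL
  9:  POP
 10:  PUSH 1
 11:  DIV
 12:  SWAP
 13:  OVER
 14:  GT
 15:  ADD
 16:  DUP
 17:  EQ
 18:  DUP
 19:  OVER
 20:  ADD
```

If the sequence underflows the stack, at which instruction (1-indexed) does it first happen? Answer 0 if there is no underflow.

0

PUSH 61 -> [61]
POP     -> []
PUSH 4  -> [4]
PUSH 5  -> [4, 5]
SWAP    -> [5, 4]
DUP     -> [5, 4, 4]
DUP     -> [5, 4, 4, 4]
MUL     -> [5, 4, 16]
POP     -> [5, 4]
PUSH 1  -> [5, 4, 1]
DIV     -> [5, 4]
SWAP    -> [4, 5]
OVER    -> [4, 5, 4]
GT      -> [4, 1]
ADD     -> [5]
DUP     -> [5, 5]
EQ      -> [1]
DUP     -> [1, 1]
OVER    -> [1, 1, 1]
ADD     -> [1, 2]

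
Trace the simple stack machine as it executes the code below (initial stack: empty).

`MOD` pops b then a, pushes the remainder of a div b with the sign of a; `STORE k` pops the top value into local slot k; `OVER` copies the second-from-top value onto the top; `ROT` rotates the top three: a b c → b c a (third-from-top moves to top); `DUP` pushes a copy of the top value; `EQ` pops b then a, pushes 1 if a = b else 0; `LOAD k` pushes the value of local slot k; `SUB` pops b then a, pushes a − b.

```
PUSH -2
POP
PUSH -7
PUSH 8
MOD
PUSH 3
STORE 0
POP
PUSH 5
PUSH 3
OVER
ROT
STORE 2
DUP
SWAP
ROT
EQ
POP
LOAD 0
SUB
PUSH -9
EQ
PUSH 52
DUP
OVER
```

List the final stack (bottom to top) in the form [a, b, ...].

[0, 52, 52, 52]

PUSH -2 → [-2]
POP     → []
PUSH -7 → [-7]
PUSH 8  → [-7, 8]
MOD     → [-7]
PUSH 3  → [-7, 3]
STORE 0 → [-7]
POP     → []
PUSH 5  → [5]
PUSH 3  → [5, 3]
OVER    → [5, 3, 5]
ROT     → [3, 5, 5]
STORE 2 → [3, 5]
DUP     → [3, 5, 5]
SWAP    → [3, 5, 5]
ROT     → [5, 5, 3]
EQ      → [5, 0]
POP     → [5]
LOAD 0  → [5, 3]
SUB     → [2]
PUSH -9 → [2, -9]
EQ      → [0]
PUSH 52 → [0, 52]
DUP     → [0, 52, 52]
OVER    → [0, 52, 52, 52]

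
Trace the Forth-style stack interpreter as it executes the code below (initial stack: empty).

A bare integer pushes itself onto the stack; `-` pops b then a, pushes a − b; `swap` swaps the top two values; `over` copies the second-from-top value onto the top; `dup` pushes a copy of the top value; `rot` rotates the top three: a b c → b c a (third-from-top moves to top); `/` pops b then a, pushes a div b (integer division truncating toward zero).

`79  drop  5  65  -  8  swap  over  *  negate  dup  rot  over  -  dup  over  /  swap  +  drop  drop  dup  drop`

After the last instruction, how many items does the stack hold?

79     : 79
drop   : (empty)
5      : 5
65     : 5 65
-      : -60
8      : -60 8
swap   : 8 -60
over   : 8 -60 8
*      : 8 -480
negate : 8 480
dup    : 8 480 480
rot    : 480 480 8
over   : 480 480 8 480
-      : 480 480 -472
dup    : 480 480 -472 -472
over   : 480 480 -472 -472 -472
/      : 480 480 -472 1
swap   : 480 480 1 -472
+      : 480 480 -471
drop   : 480 480
drop   : 480
dup    : 480 480
drop   : 480

1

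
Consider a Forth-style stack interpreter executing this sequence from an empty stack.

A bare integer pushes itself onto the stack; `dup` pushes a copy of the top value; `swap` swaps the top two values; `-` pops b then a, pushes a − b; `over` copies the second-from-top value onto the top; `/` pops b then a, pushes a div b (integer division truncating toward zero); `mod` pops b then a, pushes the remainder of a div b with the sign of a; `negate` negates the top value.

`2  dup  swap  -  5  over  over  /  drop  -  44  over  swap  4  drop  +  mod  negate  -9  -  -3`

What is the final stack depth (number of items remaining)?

2      → 2
dup    → 2 2
swap   → 2 2
-      → 0
5      → 0 5
over   → 0 5 0
over   → 0 5 0 5
/      → 0 5 0
drop   → 0 5
-      → -5
44     → -5 44
over   → -5 44 -5
swap   → -5 -5 44
4      → -5 -5 44 4
drop   → -5 -5 44
+      → -5 39
mod    → -5
negate → 5
-9     → 5 -9
-      → 14
-3     → 14 -3

2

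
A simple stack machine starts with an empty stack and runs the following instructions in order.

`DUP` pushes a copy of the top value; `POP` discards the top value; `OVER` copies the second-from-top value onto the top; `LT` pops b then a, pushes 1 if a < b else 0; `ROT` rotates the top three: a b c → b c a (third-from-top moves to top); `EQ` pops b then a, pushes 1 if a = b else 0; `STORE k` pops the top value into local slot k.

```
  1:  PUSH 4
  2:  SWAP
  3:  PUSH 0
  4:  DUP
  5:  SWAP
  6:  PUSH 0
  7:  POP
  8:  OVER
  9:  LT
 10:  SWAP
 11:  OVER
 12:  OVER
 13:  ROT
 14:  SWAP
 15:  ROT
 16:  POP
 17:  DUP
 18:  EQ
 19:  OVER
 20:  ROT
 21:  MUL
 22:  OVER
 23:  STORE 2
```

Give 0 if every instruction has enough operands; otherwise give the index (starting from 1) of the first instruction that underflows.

2

PUSH 4 → [4]
SWAP  — needs 2 operands, stack has 1 → underflow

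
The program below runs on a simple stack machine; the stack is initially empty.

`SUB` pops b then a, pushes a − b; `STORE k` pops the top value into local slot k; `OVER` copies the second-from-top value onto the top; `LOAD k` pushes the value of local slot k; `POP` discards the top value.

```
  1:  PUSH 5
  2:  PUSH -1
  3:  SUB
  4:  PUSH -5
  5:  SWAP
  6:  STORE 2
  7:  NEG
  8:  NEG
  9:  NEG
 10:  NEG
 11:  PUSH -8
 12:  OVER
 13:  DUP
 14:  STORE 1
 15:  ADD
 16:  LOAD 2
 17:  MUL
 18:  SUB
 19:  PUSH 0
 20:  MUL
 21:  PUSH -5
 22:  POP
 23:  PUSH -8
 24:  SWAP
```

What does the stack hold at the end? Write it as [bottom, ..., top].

[-8, 0]

PUSH 5  -> [5]
PUSH -1 -> [5, -1]
SUB     -> [6]
PUSH -5 -> [6, -5]
SWAP    -> [-5, 6]
STORE 2 -> [-5]
NEG     -> [5]
NEG     -> [-5]
NEG     -> [5]
NEG     -> [-5]
PUSH -8 -> [-5, -8]
OVER    -> [-5, -8, -5]
DUP     -> [-5, -8, -5, -5]
STORE 1 -> [-5, -8, -5]
ADD     -> [-5, -13]
LOAD 2  -> [-5, -13, 6]
MUL     -> [-5, -78]
SUB     -> [73]
PUSH 0  -> [73, 0]
MUL     -> [0]
PUSH -5 -> [0, -5]
POP     -> [0]
PUSH -8 -> [0, -8]
SWAP    -> [-8, 0]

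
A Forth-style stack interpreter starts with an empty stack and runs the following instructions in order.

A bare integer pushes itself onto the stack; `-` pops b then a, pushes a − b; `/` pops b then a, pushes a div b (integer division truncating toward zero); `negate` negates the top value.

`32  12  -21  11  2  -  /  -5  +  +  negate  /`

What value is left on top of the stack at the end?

32      [32]
12      [32, 12]
-21     [32, 12, -21]
11      [32, 12, -21, 11]
2       [32, 12, -21, 11, 2]
-       [32, 12, -21, 9]
/       [32, 12, -2]
-5      [32, 12, -2, -5]
+       [32, 12, -7]
+       [32, 5]
negate  [32, -5]
/       [-6]

-6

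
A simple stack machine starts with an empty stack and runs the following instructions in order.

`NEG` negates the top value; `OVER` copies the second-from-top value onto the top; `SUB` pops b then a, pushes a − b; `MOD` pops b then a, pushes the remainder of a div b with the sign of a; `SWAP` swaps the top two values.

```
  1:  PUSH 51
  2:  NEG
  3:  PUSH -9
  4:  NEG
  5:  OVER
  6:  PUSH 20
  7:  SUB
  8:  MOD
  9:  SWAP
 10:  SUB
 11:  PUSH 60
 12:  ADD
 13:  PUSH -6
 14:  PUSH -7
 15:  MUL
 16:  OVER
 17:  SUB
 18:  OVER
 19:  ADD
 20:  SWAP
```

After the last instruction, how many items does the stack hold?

PUSH 51 -> [51]
NEG     -> [-51]
PUSH -9 -> [-51, -9]
NEG     -> [-51, 9]
OVER    -> [-51, 9, -51]
PUSH 20 -> [-51, 9, -51, 20]
SUB     -> [-51, 9, -71]
MOD     -> [-51, 9]
SWAP    -> [9, -51]
SUB     -> [60]
PUSH 60 -> [60, 60]
ADD     -> [120]
PUSH -6 -> [120, -6]
PUSH -7 -> [120, -6, -7]
MUL     -> [120, 42]
OVER    -> [120, 42, 120]
SUB     -> [120, -78]
OVER    -> [120, -78, 120]
ADD     -> [120, 42]
SWAP    -> [42, 120]

2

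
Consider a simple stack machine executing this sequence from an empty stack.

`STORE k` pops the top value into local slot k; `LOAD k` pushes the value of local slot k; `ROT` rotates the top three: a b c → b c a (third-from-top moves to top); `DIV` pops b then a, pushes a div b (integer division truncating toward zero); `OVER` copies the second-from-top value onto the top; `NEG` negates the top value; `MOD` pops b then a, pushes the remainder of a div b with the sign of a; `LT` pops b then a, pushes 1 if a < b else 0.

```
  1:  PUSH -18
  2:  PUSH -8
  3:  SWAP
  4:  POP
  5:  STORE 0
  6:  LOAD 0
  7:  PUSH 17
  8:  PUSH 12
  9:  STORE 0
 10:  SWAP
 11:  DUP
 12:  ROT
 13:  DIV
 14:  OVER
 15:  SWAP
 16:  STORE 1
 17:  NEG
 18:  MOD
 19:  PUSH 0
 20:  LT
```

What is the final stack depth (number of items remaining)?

1

PUSH -18  -18
PUSH -8   -18 -8
SWAP      -8 -18
POP       -8
STORE 0   (empty)
LOAD 0    -8
PUSH 17   -8 17
PUSH 12   -8 17 12
STORE 0   -8 17
SWAP      17 -8
DUP       17 -8 -8
ROT       -8 -8 17
DIV       -8 0
OVER      -8 0 -8
SWAP      -8 -8 0
STORE 1   -8 -8
NEG       -8 8
MOD       0
PUSH 0    0 0
LT        0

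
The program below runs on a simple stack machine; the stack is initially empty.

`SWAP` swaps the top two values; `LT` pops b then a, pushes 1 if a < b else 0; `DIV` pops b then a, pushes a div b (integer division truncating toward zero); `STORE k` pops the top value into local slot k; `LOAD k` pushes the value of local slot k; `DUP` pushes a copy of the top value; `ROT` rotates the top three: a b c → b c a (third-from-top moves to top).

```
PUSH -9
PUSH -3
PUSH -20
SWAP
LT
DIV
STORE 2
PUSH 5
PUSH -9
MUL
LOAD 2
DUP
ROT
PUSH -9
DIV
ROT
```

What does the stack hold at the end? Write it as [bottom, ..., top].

[-9, 5, -9]

PUSH -9  → -9
PUSH -3  → -9 -3
PUSH -20 → -9 -3 -20
SWAP     → -9 -20 -3
LT       → -9 1
DIV      → -9
STORE 2  → (empty)
PUSH 5   → 5
PUSH -9  → 5 -9
MUL      → -45
LOAD 2   → -45 -9
DUP      → -45 -9 -9
ROT      → -9 -9 -45
PUSH -9  → -9 -9 -45 -9
DIV      → -9 -9 5
ROT      → -9 5 -9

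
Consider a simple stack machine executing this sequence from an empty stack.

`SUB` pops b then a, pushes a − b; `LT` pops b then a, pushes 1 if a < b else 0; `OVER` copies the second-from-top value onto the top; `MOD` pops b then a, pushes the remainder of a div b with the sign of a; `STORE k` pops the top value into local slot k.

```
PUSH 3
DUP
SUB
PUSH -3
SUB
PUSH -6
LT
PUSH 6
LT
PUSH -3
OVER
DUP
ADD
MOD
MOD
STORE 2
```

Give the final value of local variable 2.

0

PUSH 3   3
DUP      3 3
SUB      0
PUSH -3  0 -3
SUB      3
PUSH -6  3 -6
LT       0
PUSH 6   0 6
LT       1
PUSH -3  1 -3
OVER     1 -3 1
DUP      1 -3 1 1
ADD      1 -3 2
MOD      1 -1
MOD      0
STORE 2  (empty)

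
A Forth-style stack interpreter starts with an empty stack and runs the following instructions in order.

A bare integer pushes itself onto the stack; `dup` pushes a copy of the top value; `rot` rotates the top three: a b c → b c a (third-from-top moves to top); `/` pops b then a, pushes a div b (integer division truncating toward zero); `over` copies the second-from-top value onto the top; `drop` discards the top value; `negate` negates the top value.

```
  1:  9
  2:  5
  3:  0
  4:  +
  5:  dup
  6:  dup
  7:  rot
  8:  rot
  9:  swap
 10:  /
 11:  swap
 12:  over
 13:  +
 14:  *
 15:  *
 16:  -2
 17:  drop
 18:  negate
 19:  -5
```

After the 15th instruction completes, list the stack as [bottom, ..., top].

[54]

9    -> [9]
5    -> [9, 5]
0    -> [9, 5, 0]
+    -> [9, 5]
dup  -> [9, 5, 5]
dup  -> [9, 5, 5, 5]
rot  -> [9, 5, 5, 5]
rot  -> [9, 5, 5, 5]
swap -> [9, 5, 5, 5]
/    -> [9, 5, 1]
swap -> [9, 1, 5]
over -> [9, 1, 5, 1]
+    -> [9, 1, 6]
*    -> [9, 6]
*    -> [54]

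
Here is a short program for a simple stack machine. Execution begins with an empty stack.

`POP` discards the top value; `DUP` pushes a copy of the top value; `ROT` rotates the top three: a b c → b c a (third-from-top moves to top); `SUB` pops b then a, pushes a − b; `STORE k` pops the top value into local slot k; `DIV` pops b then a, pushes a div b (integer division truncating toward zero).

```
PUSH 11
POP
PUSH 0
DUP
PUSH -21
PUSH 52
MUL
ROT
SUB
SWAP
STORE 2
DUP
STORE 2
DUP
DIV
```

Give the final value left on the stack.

1

PUSH 11   11
POP       (empty)
PUSH 0    0
DUP       0 0
PUSH -21  0 0 -21
PUSH 52   0 0 -21 52
MUL       0 0 -1092
ROT       0 -1092 0
SUB       0 -1092
SWAP      -1092 0
STORE 2   -1092
DUP       -1092 -1092
STORE 2   -1092
DUP       -1092 -1092
DIV       1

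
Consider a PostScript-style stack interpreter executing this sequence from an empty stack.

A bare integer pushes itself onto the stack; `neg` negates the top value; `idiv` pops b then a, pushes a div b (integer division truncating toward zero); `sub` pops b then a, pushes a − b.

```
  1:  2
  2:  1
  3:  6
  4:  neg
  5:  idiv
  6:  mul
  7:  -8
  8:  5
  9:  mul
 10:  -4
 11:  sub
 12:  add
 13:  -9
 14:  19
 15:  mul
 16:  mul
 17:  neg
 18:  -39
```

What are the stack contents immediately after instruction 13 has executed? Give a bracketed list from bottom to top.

[-36, -9]

2    → 2
1    → 2 1
6    → 2 1 6
neg  → 2 1 -6
idiv → 2 0
mul  → 0
-8   → 0 -8
5    → 0 -8 5
mul  → 0 -40
-4   → 0 -40 -4
sub  → 0 -36
add  → -36
-9   → -36 -9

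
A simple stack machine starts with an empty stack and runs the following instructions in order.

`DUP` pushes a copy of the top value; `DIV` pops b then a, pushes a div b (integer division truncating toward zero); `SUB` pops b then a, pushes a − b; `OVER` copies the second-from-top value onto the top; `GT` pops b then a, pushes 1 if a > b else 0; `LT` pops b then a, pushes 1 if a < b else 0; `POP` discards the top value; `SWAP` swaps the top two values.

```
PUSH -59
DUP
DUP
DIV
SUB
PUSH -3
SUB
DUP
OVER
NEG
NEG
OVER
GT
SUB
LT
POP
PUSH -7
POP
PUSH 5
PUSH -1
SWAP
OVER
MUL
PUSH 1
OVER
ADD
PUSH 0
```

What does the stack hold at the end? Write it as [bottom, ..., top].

PUSH -59 -> -59
DUP      -> -59 -59
DUP      -> -59 -59 -59
DIV      -> -59 1
SUB      -> -60
PUSH -3  -> -60 -3
SUB      -> -57
DUP      -> -57 -57
OVER     -> -57 -57 -57
NEG      -> -57 -57 57
NEG      -> -57 -57 -57
OVER     -> -57 -57 -57 -57
GT       -> -57 -57 0
SUB      -> -57 -57
LT       -> 0
POP      -> (empty)
PUSH -7  -> -7
POP      -> (empty)
PUSH 5   -> 5
PUSH -1  -> 5 -1
SWAP     -> -1 5
OVER     -> -1 5 -1
MUL      -> -1 -5
PUSH 1   -> -1 -5 1
OVER     -> -1 -5 1 -5
ADD      -> -1 -5 -4
PUSH 0   -> -1 -5 -4 0

[-1, -5, -4, 0]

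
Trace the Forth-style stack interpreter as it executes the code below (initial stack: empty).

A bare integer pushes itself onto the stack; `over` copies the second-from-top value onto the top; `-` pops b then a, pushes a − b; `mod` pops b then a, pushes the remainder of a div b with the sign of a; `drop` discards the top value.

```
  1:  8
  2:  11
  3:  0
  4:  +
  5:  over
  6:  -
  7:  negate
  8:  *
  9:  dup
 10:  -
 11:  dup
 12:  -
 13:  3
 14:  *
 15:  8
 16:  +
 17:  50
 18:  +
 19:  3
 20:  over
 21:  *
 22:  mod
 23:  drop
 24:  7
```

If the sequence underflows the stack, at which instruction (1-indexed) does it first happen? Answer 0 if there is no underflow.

0

8      -> [8]
11     -> [8, 11]
0      -> [8, 11, 0]
+      -> [8, 11]
over   -> [8, 11, 8]
-      -> [8, 3]
negate -> [8, -3]
*      -> [-24]
dup    -> [-24, -24]
-      -> [0]
dup    -> [0, 0]
-      -> [0]
3      -> [0, 3]
*      -> [0]
8      -> [0, 8]
+      -> [8]
50     -> [8, 50]
+      -> [58]
3      -> [58, 3]
over   -> [58, 3, 58]
*      -> [58, 174]
mod    -> [58]
drop   -> []
7      -> [7]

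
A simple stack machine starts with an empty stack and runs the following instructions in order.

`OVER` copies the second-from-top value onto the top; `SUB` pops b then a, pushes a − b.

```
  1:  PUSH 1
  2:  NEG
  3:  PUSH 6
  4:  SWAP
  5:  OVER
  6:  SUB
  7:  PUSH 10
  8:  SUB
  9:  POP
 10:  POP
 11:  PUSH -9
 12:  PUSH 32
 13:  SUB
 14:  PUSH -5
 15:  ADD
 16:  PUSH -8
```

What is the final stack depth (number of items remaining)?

PUSH 1  -> 1
NEG     -> -1
PUSH 6  -> -1 6
SWAP    -> 6 -1
OVER    -> 6 -1 6
SUB     -> 6 -7
PUSH 10 -> 6 -7 10
SUB     -> 6 -17
POP     -> 6
POP     -> (empty)
PUSH -9 -> -9
PUSH 32 -> -9 32
SUB     -> -41
PUSH -5 -> -41 -5
ADD     -> -46
PUSH -8 -> -46 -8

2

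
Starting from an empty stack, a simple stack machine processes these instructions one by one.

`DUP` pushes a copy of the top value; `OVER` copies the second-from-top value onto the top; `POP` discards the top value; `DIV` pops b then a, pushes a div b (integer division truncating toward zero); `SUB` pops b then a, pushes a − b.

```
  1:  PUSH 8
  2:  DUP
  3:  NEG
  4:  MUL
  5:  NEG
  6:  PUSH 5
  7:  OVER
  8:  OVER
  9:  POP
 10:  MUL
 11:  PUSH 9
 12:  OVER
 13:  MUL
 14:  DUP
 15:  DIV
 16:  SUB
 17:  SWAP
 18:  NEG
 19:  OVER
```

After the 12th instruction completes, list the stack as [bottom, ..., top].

[64, 320, 9, 320]

PUSH 8 : [8]
DUP    : [8, 8]
NEG    : [8, -8]
MUL    : [-64]
NEG    : [64]
PUSH 5 : [64, 5]
OVER   : [64, 5, 64]
OVER   : [64, 5, 64, 5]
POP    : [64, 5, 64]
MUL    : [64, 320]
PUSH 9 : [64, 320, 9]
OVER   : [64, 320, 9, 320]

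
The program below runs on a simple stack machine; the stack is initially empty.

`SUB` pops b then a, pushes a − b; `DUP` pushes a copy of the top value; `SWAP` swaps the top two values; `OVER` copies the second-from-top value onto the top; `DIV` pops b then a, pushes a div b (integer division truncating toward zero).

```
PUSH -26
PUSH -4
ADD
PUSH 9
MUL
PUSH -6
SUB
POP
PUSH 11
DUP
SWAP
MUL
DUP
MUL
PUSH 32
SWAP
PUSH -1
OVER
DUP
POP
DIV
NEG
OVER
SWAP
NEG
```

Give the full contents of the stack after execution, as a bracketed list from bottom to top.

[32, 14641, 14641, 0]

PUSH -26 : -26
PUSH -4  : -26 -4
ADD      : -30
PUSH 9   : -30 9
MUL      : -270
PUSH -6  : -270 -6
SUB      : -264
POP      : (empty)
PUSH 11  : 11
DUP      : 11 11
SWAP     : 11 11
MUL      : 121
DUP      : 121 121
MUL      : 14641
PUSH 32  : 14641 32
SWAP     : 32 14641
PUSH -1  : 32 14641 -1
OVER     : 32 14641 -1 14641
DUP      : 32 14641 -1 14641 14641
POP      : 32 14641 -1 14641
DIV      : 32 14641 0
NEG      : 32 14641 0
OVER     : 32 14641 0 14641
SWAP     : 32 14641 14641 0
NEG      : 32 14641 14641 0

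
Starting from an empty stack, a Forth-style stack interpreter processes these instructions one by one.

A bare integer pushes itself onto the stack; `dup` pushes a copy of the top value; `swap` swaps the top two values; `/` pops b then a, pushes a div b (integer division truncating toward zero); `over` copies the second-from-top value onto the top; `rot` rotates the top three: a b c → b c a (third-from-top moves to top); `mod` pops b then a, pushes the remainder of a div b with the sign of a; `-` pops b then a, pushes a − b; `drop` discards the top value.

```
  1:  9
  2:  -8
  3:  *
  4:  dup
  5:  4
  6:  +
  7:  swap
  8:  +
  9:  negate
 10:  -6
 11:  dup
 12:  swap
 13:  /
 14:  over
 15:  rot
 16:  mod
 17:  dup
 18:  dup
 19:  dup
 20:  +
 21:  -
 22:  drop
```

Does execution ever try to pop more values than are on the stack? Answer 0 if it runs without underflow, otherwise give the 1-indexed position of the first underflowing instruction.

0

9      : 9
-8     : 9 -8
*      : -72
dup    : -72 -72
4      : -72 -72 4
+      : -72 -68
swap   : -68 -72
+      : -140
negate : 140
-6     : 140 -6
dup    : 140 -6 -6
swap   : 140 -6 -6
/      : 140 1
over   : 140 1 140
rot    : 1 140 140
mod    : 1 0
dup    : 1 0 0
dup    : 1 0 0 0
dup    : 1 0 0 0 0
+      : 1 0 0 0
-      : 1 0 0
drop   : 1 0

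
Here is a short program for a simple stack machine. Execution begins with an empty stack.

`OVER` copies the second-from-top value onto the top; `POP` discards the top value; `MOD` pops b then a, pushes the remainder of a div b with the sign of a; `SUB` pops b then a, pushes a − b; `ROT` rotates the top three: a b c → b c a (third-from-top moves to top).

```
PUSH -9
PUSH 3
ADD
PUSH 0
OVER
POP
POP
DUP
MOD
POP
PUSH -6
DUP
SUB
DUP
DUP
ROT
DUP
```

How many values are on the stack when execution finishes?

4

PUSH -9  [-9]
PUSH 3   [-9, 3]
ADD      [-6]
PUSH 0   [-6, 0]
OVER     [-6, 0, -6]
POP      [-6, 0]
POP      [-6]
DUP      [-6, -6]
MOD      [0]
POP      []
PUSH -6  [-6]
DUP      [-6, -6]
SUB      [0]
DUP      [0, 0]
DUP      [0, 0, 0]
ROT      [0, 0, 0]
DUP      [0, 0, 0, 0]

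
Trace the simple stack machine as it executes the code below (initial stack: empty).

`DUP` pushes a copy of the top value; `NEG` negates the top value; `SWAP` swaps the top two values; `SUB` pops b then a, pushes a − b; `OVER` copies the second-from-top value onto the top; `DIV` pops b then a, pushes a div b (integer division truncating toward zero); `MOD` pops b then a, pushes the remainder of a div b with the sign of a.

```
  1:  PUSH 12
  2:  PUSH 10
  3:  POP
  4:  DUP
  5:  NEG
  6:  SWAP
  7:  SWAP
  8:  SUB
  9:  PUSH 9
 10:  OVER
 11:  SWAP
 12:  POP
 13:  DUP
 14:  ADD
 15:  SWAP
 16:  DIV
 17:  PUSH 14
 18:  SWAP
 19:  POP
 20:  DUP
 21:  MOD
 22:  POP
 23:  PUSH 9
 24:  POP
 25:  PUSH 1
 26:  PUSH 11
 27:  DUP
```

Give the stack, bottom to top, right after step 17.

[2, 14]

PUSH 12  [12]
PUSH 10  [12, 10]
POP      [12]
DUP      [12, 12]
NEG      [12, -12]
SWAP     [-12, 12]
SWAP     [12, -12]
SUB      [24]
PUSH 9   [24, 9]
OVER     [24, 9, 24]
SWAP     [24, 24, 9]
POP      [24, 24]
DUP      [24, 24, 24]
ADD      [24, 48]
SWAP     [48, 24]
DIV      [2]
PUSH 14  [2, 14]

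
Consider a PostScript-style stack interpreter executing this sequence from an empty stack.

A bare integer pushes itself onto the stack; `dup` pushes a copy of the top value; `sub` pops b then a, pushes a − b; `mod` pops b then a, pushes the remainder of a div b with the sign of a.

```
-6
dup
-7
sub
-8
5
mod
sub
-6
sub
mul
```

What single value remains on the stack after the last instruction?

-60

-6   -6
dup  -6 -6
-7   -6 -6 -7
sub  -6 1
-8   -6 1 -8
5    -6 1 -8 5
mod  -6 1 -3
sub  -6 4
-6   -6 4 -6
sub  -6 10
mul  -60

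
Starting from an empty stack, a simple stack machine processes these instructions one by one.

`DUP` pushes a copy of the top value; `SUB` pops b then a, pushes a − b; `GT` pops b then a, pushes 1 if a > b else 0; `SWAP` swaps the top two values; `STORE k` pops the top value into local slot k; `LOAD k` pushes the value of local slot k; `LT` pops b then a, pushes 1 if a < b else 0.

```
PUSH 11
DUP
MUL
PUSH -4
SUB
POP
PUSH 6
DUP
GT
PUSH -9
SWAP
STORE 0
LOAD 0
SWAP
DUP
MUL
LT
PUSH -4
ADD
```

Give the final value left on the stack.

PUSH 11 : [11]
DUP     : [11, 11]
MUL     : [121]
PUSH -4 : [121, -4]
SUB     : [125]
POP     : []
PUSH 6  : [6]
DUP     : [6, 6]
GT      : [0]
PUSH -9 : [0, -9]
SWAP    : [-9, 0]
STORE 0 : [-9]
LOAD 0  : [-9, 0]
SWAP    : [0, -9]
DUP     : [0, -9, -9]
MUL     : [0, 81]
LT      : [1]
PUSH -4 : [1, -4]
ADD     : [-3]

-3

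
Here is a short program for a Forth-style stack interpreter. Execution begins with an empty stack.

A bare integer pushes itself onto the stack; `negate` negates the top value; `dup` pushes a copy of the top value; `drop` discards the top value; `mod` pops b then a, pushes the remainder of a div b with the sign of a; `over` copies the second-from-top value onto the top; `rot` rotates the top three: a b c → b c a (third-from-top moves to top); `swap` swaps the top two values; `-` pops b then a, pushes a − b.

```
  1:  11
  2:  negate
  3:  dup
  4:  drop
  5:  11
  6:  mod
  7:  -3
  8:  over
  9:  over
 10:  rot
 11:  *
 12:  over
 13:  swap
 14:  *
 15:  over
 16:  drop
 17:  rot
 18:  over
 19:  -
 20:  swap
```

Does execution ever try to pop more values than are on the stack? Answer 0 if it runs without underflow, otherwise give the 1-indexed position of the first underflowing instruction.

11     : 11
negate : -11
dup    : -11 -11
drop   : -11
11     : -11 11
mod    : 0
-3     : 0 -3
over   : 0 -3 0
over   : 0 -3 0 -3
rot    : 0 0 -3 -3
*      : 0 0 9
over   : 0 0 9 0
swap   : 0 0 0 9
*      : 0 0 0
over   : 0 0 0 0
drop   : 0 0 0
rot    : 0 0 0
over   : 0 0 0 0
-      : 0 0 0
swap   : 0 0 0

0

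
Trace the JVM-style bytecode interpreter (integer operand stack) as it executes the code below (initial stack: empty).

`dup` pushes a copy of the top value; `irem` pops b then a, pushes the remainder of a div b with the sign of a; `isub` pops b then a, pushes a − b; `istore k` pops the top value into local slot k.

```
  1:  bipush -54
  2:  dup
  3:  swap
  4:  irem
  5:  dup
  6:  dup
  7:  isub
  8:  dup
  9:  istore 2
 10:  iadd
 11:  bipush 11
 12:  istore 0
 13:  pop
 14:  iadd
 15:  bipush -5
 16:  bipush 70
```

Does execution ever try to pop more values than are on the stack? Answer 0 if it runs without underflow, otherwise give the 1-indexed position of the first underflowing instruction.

bipush -54  -54
dup         -54 -54
swap        -54 -54
irem        0
dup         0 0
dup         0 0 0
isub        0 0
dup         0 0 0
istore 2    0 0
iadd        0
bipush 11   0 11
istore 0    0
pop         (empty)
iadd  — needs 2 operands, stack has 0 → underflow

14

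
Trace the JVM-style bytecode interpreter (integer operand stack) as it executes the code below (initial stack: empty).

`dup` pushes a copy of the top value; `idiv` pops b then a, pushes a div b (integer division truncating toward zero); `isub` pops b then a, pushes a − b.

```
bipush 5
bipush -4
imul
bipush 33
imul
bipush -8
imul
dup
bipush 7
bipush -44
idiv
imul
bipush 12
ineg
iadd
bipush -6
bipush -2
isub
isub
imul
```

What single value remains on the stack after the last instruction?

bipush 5   → [5]
bipush -4  → [5, -4]
imul       → [-20]
bipush 33  → [-20, 33]
imul       → [-660]
bipush -8  → [-660, -8]
imul       → [5280]
dup        → [5280, 5280]
bipush 7   → [5280, 5280, 7]
bipush -44 → [5280, 5280, 7, -44]
idiv       → [5280, 5280, 0]
imul       → [5280, 0]
bipush 12  → [5280, 0, 12]
ineg       → [5280, 0, -12]
iadd       → [5280, -12]
bipush -6  → [5280, -12, -6]
bipush -2  → [5280, -12, -6, -2]
isub       → [5280, -12, -4]
isub       → [5280, -8]
imul       → [-42240]

-42240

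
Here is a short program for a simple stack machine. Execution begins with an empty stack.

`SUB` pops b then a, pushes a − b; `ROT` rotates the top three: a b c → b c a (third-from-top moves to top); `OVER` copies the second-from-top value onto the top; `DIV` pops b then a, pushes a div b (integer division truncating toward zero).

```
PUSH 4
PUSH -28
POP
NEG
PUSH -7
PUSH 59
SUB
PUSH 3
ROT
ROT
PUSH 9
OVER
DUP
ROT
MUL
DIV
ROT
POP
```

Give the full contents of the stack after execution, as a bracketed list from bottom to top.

PUSH 4   -> [4]
PUSH -28 -> [4, -28]
POP      -> [4]
NEG      -> [-4]
PUSH -7  -> [-4, -7]
PUSH 59  -> [-4, -7, 59]
SUB      -> [-4, -66]
PUSH 3   -> [-4, -66, 3]
ROT      -> [-66, 3, -4]
ROT      -> [3, -4, -66]
PUSH 9   -> [3, -4, -66, 9]
OVER     -> [3, -4, -66, 9, -66]
DUP      -> [3, -4, -66, 9, -66, -66]
ROT      -> [3, -4, -66, -66, -66, 9]
MUL      -> [3, -4, -66, -66, -594]
DIV      -> [3, -4, -66, 0]
ROT      -> [3, -66, 0, -4]
POP      -> [3, -66, 0]

[3, -66, 0]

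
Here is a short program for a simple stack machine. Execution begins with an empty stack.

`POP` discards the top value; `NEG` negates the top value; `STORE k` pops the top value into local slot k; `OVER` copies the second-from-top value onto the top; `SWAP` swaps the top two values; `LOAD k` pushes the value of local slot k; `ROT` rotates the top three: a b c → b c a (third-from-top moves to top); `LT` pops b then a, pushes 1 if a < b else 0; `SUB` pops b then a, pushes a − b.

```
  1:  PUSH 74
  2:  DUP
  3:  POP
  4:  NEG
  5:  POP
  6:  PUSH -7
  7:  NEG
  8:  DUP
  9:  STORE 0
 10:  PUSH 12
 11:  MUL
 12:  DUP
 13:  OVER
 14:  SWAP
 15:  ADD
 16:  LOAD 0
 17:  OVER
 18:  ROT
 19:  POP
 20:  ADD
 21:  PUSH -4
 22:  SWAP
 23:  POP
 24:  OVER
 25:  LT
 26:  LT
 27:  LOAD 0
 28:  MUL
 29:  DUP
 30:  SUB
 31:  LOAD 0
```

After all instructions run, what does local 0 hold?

7

PUSH 74  [74]
DUP      [74, 74]
POP      [74]
NEG      [-74]
POP      []
PUSH -7  [-7]
NEG      [7]
DUP      [7, 7]
STORE 0  [7]
PUSH 12  [7, 12]
MUL      [84]
DUP      [84, 84]
OVER     [84, 84, 84]
SWAP     [84, 84, 84]
ADD      [84, 168]
LOAD 0   [84, 168, 7]
OVER     [84, 168, 7, 168]
ROT      [84, 7, 168, 168]
POP      [84, 7, 168]
ADD      [84, 175]
PUSH -4  [84, 175, -4]
SWAP     [84, -4, 175]
POP      [84, -4]
OVER     [84, -4, 84]
LT       [84, 1]
LT       [0]
LOAD 0   [0, 7]
MUL      [0]
DUP      [0, 0]
SUB      [0]
LOAD 0   [0, 7]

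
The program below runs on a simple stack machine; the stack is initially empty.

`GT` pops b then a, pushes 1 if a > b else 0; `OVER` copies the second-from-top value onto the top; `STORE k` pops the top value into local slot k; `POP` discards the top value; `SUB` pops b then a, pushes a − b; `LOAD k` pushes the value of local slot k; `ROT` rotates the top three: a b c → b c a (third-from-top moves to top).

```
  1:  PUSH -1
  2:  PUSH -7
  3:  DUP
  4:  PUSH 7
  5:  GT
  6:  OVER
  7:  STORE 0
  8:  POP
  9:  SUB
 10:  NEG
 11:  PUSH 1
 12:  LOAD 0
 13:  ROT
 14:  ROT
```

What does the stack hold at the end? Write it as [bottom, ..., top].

PUSH -1 : -1
PUSH -7 : -1 -7
DUP     : -1 -7 -7
PUSH 7  : -1 -7 -7 7
GT      : -1 -7 0
OVER    : -1 -7 0 -7
STORE 0 : -1 -7 0
POP     : -1 -7
SUB     : 6
NEG     : -6
PUSH 1  : -6 1
LOAD 0  : -6 1 -7
ROT     : 1 -7 -6
ROT     : -7 -6 1

[-7, -6, 1]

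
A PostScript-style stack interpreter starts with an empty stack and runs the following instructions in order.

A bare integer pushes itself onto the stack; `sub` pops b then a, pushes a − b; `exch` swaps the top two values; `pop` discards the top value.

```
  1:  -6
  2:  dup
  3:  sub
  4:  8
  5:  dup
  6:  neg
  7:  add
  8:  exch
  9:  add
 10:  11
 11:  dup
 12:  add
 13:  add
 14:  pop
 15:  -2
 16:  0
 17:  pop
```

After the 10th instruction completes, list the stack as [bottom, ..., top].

[0, 11]

-6   : [-6]
dup  : [-6, -6]
sub  : [0]
8    : [0, 8]
dup  : [0, 8, 8]
neg  : [0, 8, -8]
add  : [0, 0]
exch : [0, 0]
add  : [0]
11   : [0, 11]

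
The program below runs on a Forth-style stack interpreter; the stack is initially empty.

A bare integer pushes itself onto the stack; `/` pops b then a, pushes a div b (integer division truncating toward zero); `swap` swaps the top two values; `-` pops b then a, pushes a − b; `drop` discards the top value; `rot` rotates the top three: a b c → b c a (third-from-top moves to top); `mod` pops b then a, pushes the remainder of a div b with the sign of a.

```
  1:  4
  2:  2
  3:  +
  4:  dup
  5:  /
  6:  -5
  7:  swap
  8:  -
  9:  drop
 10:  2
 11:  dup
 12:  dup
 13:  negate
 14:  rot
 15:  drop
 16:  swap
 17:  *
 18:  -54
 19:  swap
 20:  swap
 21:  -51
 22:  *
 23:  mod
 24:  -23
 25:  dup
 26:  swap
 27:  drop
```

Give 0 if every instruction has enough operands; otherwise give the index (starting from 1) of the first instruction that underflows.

0

4      -> [4]
2      -> [4, 2]
+      -> [6]
dup    -> [6, 6]
/      -> [1]
-5     -> [1, -5]
swap   -> [-5, 1]
-      -> [-6]
drop   -> []
2      -> [2]
dup    -> [2, 2]
dup    -> [2, 2, 2]
negate -> [2, 2, -2]
rot    -> [2, -2, 2]
drop   -> [2, -2]
swap   -> [-2, 2]
*      -> [-4]
-54    -> [-4, -54]
swap   -> [-54, -4]
swap   -> [-4, -54]
-51    -> [-4, -54, -51]
*      -> [-4, 2754]
mod    -> [-4]
-23    -> [-4, -23]
dup    -> [-4, -23, -23]
swap   -> [-4, -23, -23]
drop   -> [-4, -23]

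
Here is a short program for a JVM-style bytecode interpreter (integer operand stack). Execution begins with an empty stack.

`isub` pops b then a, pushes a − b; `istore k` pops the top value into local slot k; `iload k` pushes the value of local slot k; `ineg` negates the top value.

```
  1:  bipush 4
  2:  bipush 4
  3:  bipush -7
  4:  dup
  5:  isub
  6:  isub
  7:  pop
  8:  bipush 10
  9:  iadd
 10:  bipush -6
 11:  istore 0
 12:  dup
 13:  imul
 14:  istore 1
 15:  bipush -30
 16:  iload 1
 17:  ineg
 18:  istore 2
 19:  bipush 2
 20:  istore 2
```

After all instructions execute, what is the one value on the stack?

bipush 4   → 4
bipush 4   → 4 4
bipush -7  → 4 4 -7
dup        → 4 4 -7 -7
isub       → 4 4 0
isub       → 4 4
pop        → 4
bipush 10  → 4 10
iadd       → 14
bipush -6  → 14 -6
istore 0   → 14
dup        → 14 14
imul       → 196
istore 1   → (empty)
bipush -30 → -30
iload 1    → -30 196
ineg       → -30 -196
istore 2   → -30
bipush 2   → -30 2
istore 2   → -30

-30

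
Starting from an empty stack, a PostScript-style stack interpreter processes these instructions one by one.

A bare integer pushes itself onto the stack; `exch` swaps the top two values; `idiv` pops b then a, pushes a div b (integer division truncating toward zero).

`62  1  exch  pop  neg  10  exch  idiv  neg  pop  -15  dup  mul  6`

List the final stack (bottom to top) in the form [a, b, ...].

[225, 6]

62    62
1     62 1
exch  1 62
pop   1
neg   -1
10    -1 10
exch  10 -1
idiv  -10
neg   10
pop   (empty)
-15   -15
dup   -15 -15
mul   225
6     225 6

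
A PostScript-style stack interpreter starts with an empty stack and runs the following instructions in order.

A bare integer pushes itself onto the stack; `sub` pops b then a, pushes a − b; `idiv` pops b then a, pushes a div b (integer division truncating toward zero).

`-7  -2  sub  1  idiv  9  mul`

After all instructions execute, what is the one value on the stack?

-7   : -7
-2   : -7 -2
sub  : -5
1    : -5 1
idiv : -5
9    : -5 9
mul  : -45

-45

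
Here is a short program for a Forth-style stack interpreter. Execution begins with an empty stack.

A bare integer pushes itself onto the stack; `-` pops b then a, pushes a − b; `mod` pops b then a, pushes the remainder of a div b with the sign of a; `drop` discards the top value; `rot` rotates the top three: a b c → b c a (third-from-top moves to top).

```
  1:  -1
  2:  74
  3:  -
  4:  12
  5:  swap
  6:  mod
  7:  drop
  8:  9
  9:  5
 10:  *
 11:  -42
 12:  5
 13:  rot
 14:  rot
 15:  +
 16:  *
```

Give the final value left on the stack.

15

-1   → -1
74   → -1 74
-    → -75
12   → -75 12
swap → 12 -75
mod  → 12
drop → (empty)
9    → 9
5    → 9 5
*    → 45
-42  → 45 -42
5    → 45 -42 5
rot  → -42 5 45
rot  → 5 45 -42
+    → 5 3
*    → 15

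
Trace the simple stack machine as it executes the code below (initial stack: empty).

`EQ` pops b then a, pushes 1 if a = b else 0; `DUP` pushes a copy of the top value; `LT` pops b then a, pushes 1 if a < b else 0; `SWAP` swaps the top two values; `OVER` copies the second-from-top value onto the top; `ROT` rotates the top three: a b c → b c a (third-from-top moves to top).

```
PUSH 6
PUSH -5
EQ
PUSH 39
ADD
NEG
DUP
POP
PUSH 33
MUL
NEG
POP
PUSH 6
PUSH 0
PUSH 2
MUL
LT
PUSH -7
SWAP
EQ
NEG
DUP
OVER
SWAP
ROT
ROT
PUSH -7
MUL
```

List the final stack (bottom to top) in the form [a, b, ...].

[0, 0, 0]

PUSH 6  : 6
PUSH -5 : 6 -5
EQ      : 0
PUSH 39 : 0 39
ADD     : 39
NEG     : -39
DUP     : -39 -39
POP     : -39
PUSH 33 : -39 33
MUL     : -1287
NEG     : 1287
POP     : (empty)
PUSH 6  : 6
PUSH 0  : 6 0
PUSH 2  : 6 0 2
MUL     : 6 0
LT      : 0
PUSH -7 : 0 -7
SWAP    : -7 0
EQ      : 0
NEG     : 0
DUP     : 0 0
OVER    : 0 0 0
SWAP    : 0 0 0
ROT     : 0 0 0
ROT     : 0 0 0
PUSH -7 : 0 0 0 -7
MUL     : 0 0 0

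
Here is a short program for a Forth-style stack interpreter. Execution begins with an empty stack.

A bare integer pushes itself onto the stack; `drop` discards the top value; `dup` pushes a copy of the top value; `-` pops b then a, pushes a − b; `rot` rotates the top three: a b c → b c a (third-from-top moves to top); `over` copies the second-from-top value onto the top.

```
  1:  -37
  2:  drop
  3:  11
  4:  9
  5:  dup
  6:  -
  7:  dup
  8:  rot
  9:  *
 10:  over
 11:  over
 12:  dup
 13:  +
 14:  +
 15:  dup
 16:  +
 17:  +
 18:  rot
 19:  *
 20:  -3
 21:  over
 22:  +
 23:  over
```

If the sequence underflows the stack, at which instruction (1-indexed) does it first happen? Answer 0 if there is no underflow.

-37  : -37
drop : (empty)
11   : 11
9    : 11 9
dup  : 11 9 9
-    : 11 0
dup  : 11 0 0
rot  : 0 0 11
*    : 0 0
over : 0 0 0
over : 0 0 0 0
dup  : 0 0 0 0 0
+    : 0 0 0 0
+    : 0 0 0
dup  : 0 0 0 0
+    : 0 0 0
+    : 0 0
rot  — needs 3 operands, stack has 2 → underflow

18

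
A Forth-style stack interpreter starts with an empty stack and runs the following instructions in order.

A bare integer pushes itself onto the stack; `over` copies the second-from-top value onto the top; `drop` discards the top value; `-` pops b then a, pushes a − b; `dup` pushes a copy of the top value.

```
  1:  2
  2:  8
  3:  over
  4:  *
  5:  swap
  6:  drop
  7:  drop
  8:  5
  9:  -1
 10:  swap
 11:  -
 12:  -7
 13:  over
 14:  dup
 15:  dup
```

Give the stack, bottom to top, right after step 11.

[-6]

2    -> [2]
8    -> [2, 8]
over -> [2, 8, 2]
*    -> [2, 16]
swap -> [16, 2]
drop -> [16]
drop -> []
5    -> [5]
-1   -> [5, -1]
swap -> [-1, 5]
-    -> [-6]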